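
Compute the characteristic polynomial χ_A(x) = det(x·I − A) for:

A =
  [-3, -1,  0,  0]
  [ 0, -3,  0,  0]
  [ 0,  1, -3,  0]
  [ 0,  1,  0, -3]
x^4 + 12*x^3 + 54*x^2 + 108*x + 81

Expanding det(x·I − A) (e.g. by cofactor expansion or by noting that A is similar to its Jordan form J, which has the same characteristic polynomial as A) gives
  χ_A(x) = x^4 + 12*x^3 + 54*x^2 + 108*x + 81
which factors as (x + 3)^4. The eigenvalues (with algebraic multiplicities) are λ = -3 with multiplicity 4.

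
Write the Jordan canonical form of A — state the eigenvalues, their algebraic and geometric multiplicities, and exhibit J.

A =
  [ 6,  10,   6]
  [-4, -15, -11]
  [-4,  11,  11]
J_1(-2) ⊕ J_2(2)

The characteristic polynomial is
  det(x·I − A) = x^3 - 2*x^2 - 4*x + 8 = (x - 2)^2*(x + 2)

Eigenvalues and multiplicities (the geometric multiplicity of λ is n − rank(A − λI), which equals the number of Jordan blocks for λ):
  λ = -2: algebraic multiplicity = 1, geometric multiplicity = 1
  λ = 2: algebraic multiplicity = 2, geometric multiplicity = 1

Determining the block sizes for each eigenvalue:
  λ = -2: one block (gm = 1), so the single block has size am = 1 → block sizes [1]
  λ = 2: one block (gm = 1), so the single block has size am = 2 → block sizes [2]

Assembling the blocks gives a Jordan form
J =
  [-2, 0, 0]
  [ 0, 2, 1]
  [ 0, 0, 2]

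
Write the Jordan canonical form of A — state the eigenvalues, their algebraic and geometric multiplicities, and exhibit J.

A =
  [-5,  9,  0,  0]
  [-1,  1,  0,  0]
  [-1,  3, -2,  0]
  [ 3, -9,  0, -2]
J_2(-2) ⊕ J_1(-2) ⊕ J_1(-2)

The characteristic polynomial is
  det(x·I − A) = x^4 + 8*x^3 + 24*x^2 + 32*x + 16 = (x + 2)^4

Eigenvalues and multiplicities (the geometric multiplicity of λ is n − rank(A − λI), which equals the number of Jordan blocks for λ):
  λ = -2: algebraic multiplicity = 4, geometric multiplicity = 3

Determining the block sizes for each eigenvalue:
  λ = -2: 3 blocks summing to 4 forces exactly one block of size 2 and the rest size 1 → block sizes [2, 1, 1]

Assembling the blocks gives a Jordan form
J =
  [-2,  1,  0,  0]
  [ 0, -2,  0,  0]
  [ 0,  0, -2,  0]
  [ 0,  0,  0, -2]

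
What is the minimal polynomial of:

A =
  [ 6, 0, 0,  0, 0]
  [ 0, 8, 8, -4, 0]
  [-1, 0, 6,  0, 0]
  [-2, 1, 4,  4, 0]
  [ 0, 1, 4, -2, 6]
x^2 - 12*x + 36

The characteristic polynomial is χ_A(x) = (x - 6)^5, so the eigenvalues are known. The minimal polynomial is
  m_A(x) = Π_λ (x − λ)^{k_λ}
where k_λ is the size of the *largest* Jordan block for λ (equivalently, the smallest k with (A − λI)^k v = 0 for every generalised eigenvector v of λ).

  λ = 6: largest Jordan block has size 2, contributing (x − 6)^2

So m_A(x) = (x - 6)^2 = x^2 - 12*x + 36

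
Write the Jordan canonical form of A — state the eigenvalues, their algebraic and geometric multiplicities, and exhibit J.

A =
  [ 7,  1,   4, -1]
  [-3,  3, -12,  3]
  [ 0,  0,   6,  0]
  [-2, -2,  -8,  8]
J_2(6) ⊕ J_1(6) ⊕ J_1(6)

The characteristic polynomial is
  det(x·I − A) = x^4 - 24*x^3 + 216*x^2 - 864*x + 1296 = (x - 6)^4

Eigenvalues and multiplicities (the geometric multiplicity of λ is n − rank(A − λI), which equals the number of Jordan blocks for λ):
  λ = 6: algebraic multiplicity = 4, geometric multiplicity = 3

Determining the block sizes for each eigenvalue:
  λ = 6: 3 blocks summing to 4 forces exactly one block of size 2 and the rest size 1 → block sizes [2, 1, 1]

Assembling the blocks gives a Jordan form
J =
  [6, 1, 0, 0]
  [0, 6, 0, 0]
  [0, 0, 6, 0]
  [0, 0, 0, 6]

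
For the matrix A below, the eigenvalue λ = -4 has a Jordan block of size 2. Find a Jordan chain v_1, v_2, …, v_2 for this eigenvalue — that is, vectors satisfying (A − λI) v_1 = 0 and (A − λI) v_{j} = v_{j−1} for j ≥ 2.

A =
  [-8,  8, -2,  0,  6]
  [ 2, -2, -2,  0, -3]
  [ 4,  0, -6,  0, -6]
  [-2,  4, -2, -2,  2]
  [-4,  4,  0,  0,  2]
A Jordan chain for λ = -4 of length 2:
v_1 = (4, -2, -4, 0, 4)ᵀ
v_2 = (0, 1, 2, 0, 0)ᵀ

Let N = A − (-4)·I. We want v_2 with N^2 v_2 = 0 but N^1 v_2 ≠ 0; then v_{j-1} := N · v_j for j = 2, …, 2.

Pick v_2 = (0, 1, 2, 0, 0)ᵀ.
Then v_1 = N · v_2 = (4, -2, -4, 0, 4)ᵀ.

Sanity check: (A − (-4)·I) v_1 = (0, 0, 0, 0, 0)ᵀ = 0. ✓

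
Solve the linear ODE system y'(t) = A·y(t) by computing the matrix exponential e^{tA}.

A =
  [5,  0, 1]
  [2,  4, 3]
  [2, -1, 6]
e^{tA} =
  [t^2*exp(5*t) + exp(5*t), -t^2*exp(5*t)/2, t^2*exp(5*t)/2 + t*exp(5*t)]
  [2*t^2*exp(5*t) + 2*t*exp(5*t), -t^2*exp(5*t) - t*exp(5*t) + exp(5*t), t^2*exp(5*t) + 3*t*exp(5*t)]
  [2*t*exp(5*t), -t*exp(5*t), t*exp(5*t) + exp(5*t)]

Strategy: write A = P · J · P⁻¹ where J is a Jordan canonical form, so e^{tA} = P · e^{tJ} · P⁻¹, and e^{tJ} can be computed block-by-block.

A has Jordan form
J =
  [5, 1, 0]
  [0, 5, 1]
  [0, 0, 5]
(up to reordering of blocks).

Per-block formulas:
  For a 3×3 Jordan block J_3(5): exp(t · J_3(5)) = e^(5t)·(I + t·N + (t^2/2)·N^2), where N is the 3×3 nilpotent shift.

After assembling e^{tJ} and conjugating by P, we get:

e^{tA} =
  [t^2*exp(5*t) + exp(5*t), -t^2*exp(5*t)/2, t^2*exp(5*t)/2 + t*exp(5*t)]
  [2*t^2*exp(5*t) + 2*t*exp(5*t), -t^2*exp(5*t) - t*exp(5*t) + exp(5*t), t^2*exp(5*t) + 3*t*exp(5*t)]
  [2*t*exp(5*t), -t*exp(5*t), t*exp(5*t) + exp(5*t)]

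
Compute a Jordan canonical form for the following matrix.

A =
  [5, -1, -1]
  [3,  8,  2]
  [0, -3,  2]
J_3(5)

The characteristic polynomial is
  det(x·I − A) = x^3 - 15*x^2 + 75*x - 125 = (x - 5)^3

Eigenvalues and multiplicities (the geometric multiplicity of λ is n − rank(A − λI), which equals the number of Jordan blocks for λ):
  λ = 5: algebraic multiplicity = 3, geometric multiplicity = 1

Determining the block sizes for each eigenvalue:
  λ = 5: one block (gm = 1), so the single block has size am = 3 → block sizes [3]

Assembling the blocks gives a Jordan form
J =
  [5, 1, 0]
  [0, 5, 1]
  [0, 0, 5]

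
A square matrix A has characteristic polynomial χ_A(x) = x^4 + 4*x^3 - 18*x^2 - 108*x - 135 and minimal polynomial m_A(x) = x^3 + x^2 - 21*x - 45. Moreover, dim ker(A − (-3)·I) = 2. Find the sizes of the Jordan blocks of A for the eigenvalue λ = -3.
Block sizes for λ = -3: [2, 1]

Step 1 — from the characteristic polynomial, algebraic multiplicity of λ = -3 is 3. From dim ker(A − (-3)·I) = 2, there are exactly 2 Jordan blocks for λ = -3.
Step 2 — from the minimal polynomial, the factor (x + 3)^2 tells us the largest block for λ = -3 has size 2.
Step 3 — with total size 3, 2 blocks, and largest block 2, the block sizes (in nonincreasing order) are [2, 1].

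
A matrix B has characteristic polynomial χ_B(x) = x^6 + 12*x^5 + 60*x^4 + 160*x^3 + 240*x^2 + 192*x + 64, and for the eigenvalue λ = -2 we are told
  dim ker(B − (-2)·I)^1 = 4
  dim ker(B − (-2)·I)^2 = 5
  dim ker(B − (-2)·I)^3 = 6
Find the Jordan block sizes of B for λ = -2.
Block sizes for λ = -2: [3, 1, 1, 1]

From the dimensions of kernels of powers, the number of Jordan blocks of size at least j is d_j − d_{j−1} where d_j = dim ker(N^j) (with d_0 = 0). Computing the differences gives [4, 1, 1].
The number of blocks of size exactly k is (#blocks of size ≥ k) − (#blocks of size ≥ k + 1), so the partition is: 3 block(s) of size 1, 1 block(s) of size 3.
In nonincreasing order the block sizes are [3, 1, 1, 1].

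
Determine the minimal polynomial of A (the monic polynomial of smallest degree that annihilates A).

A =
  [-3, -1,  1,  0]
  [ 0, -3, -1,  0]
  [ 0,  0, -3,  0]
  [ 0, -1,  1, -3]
x^3 + 9*x^2 + 27*x + 27

The characteristic polynomial is χ_A(x) = (x + 3)^4, so the eigenvalues are known. The minimal polynomial is
  m_A(x) = Π_λ (x − λ)^{k_λ}
where k_λ is the size of the *largest* Jordan block for λ (equivalently, the smallest k with (A − λI)^k v = 0 for every generalised eigenvector v of λ).

  λ = -3: largest Jordan block has size 3, contributing (x + 3)^3

So m_A(x) = (x + 3)^3 = x^3 + 9*x^2 + 27*x + 27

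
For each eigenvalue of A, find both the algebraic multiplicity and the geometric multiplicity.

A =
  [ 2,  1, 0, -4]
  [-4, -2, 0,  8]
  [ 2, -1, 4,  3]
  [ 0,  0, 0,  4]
λ = 0: alg = 2, geom = 1; λ = 4: alg = 2, geom = 1

Step 1 — factor the characteristic polynomial to read off the algebraic multiplicities:
  χ_A(x) = x^2*(x - 4)^2

Step 2 — compute geometric multiplicities via the rank-nullity identity g(λ) = n − rank(A − λI):
  rank(A − (0)·I) = 3, so dim ker(A − (0)·I) = n − 3 = 1
  rank(A − (4)·I) = 3, so dim ker(A − (4)·I) = n − 3 = 1

Summary:
  λ = 0: algebraic multiplicity = 2, geometric multiplicity = 1
  λ = 4: algebraic multiplicity = 2, geometric multiplicity = 1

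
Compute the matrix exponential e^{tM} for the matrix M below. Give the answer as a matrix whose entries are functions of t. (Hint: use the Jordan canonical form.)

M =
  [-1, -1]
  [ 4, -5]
e^{tM} =
  [2*t*exp(-3*t) + exp(-3*t), -t*exp(-3*t)]
  [4*t*exp(-3*t), -2*t*exp(-3*t) + exp(-3*t)]

Strategy: write M = P · J · P⁻¹ where J is a Jordan canonical form, so e^{tM} = P · e^{tJ} · P⁻¹, and e^{tJ} can be computed block-by-block.

M has Jordan form
J =
  [-3,  1]
  [ 0, -3]
(up to reordering of blocks).

Per-block formulas:
  For a 2×2 Jordan block J_2(-3): exp(t · J_2(-3)) = e^(-3t)·(I + t·N), where N is the 2×2 nilpotent shift.

After assembling e^{tJ} and conjugating by P, we get:

e^{tM} =
  [2*t*exp(-3*t) + exp(-3*t), -t*exp(-3*t)]
  [4*t*exp(-3*t), -2*t*exp(-3*t) + exp(-3*t)]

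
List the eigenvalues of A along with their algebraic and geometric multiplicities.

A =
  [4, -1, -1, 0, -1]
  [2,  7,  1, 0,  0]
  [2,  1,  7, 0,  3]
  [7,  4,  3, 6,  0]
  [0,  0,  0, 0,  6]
λ = 6: alg = 5, geom = 2

Step 1 — factor the characteristic polynomial to read off the algebraic multiplicities:
  χ_A(x) = (x - 6)^5

Step 2 — compute geometric multiplicities via the rank-nullity identity g(λ) = n − rank(A − λI):
  rank(A − (6)·I) = 3, so dim ker(A − (6)·I) = n − 3 = 2

Summary:
  λ = 6: algebraic multiplicity = 5, geometric multiplicity = 2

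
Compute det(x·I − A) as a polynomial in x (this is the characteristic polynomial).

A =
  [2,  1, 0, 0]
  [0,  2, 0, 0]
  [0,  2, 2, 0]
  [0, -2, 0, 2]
x^4 - 8*x^3 + 24*x^2 - 32*x + 16

Expanding det(x·I − A) (e.g. by cofactor expansion or by noting that A is similar to its Jordan form J, which has the same characteristic polynomial as A) gives
  χ_A(x) = x^4 - 8*x^3 + 24*x^2 - 32*x + 16
which factors as (x - 2)^4. The eigenvalues (with algebraic multiplicities) are λ = 2 with multiplicity 4.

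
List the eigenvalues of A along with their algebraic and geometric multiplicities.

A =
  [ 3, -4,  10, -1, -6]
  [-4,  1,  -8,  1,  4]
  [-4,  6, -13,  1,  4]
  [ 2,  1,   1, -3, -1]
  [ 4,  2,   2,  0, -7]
λ = -5: alg = 2, geom = 2; λ = -3: alg = 3, geom = 1

Step 1 — factor the characteristic polynomial to read off the algebraic multiplicities:
  χ_A(x) = (x + 3)^3*(x + 5)^2

Step 2 — compute geometric multiplicities via the rank-nullity identity g(λ) = n − rank(A − λI):
  rank(A − (-5)·I) = 3, so dim ker(A − (-5)·I) = n − 3 = 2
  rank(A − (-3)·I) = 4, so dim ker(A − (-3)·I) = n − 4 = 1

Summary:
  λ = -5: algebraic multiplicity = 2, geometric multiplicity = 2
  λ = -3: algebraic multiplicity = 3, geometric multiplicity = 1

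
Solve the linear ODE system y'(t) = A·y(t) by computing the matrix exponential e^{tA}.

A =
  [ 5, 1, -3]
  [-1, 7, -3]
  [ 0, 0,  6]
e^{tA} =
  [-t*exp(6*t) + exp(6*t), t*exp(6*t), -3*t*exp(6*t)]
  [-t*exp(6*t), t*exp(6*t) + exp(6*t), -3*t*exp(6*t)]
  [0, 0, exp(6*t)]

Strategy: write A = P · J · P⁻¹ where J is a Jordan canonical form, so e^{tA} = P · e^{tJ} · P⁻¹, and e^{tJ} can be computed block-by-block.

A has Jordan form
J =
  [6, 1, 0]
  [0, 6, 0]
  [0, 0, 6]
(up to reordering of blocks).

Per-block formulas:
  For a 2×2 Jordan block J_2(6): exp(t · J_2(6)) = e^(6t)·(I + t·N), where N is the 2×2 nilpotent shift.
  For a 1×1 block at λ = 6: exp(t · [6]) = [e^(6t)].

After assembling e^{tJ} and conjugating by P, we get:

e^{tA} =
  [-t*exp(6*t) + exp(6*t), t*exp(6*t), -3*t*exp(6*t)]
  [-t*exp(6*t), t*exp(6*t) + exp(6*t), -3*t*exp(6*t)]
  [0, 0, exp(6*t)]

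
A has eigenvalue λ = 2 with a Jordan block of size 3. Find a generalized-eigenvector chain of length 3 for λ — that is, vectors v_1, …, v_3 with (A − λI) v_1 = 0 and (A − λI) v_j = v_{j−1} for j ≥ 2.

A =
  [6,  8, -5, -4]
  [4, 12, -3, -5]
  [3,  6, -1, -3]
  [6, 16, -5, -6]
A Jordan chain for λ = 2 of length 3:
v_1 = (0, 1, 0, 2)ᵀ
v_2 = (-1, 1, 0, 1)ᵀ
v_3 = (1, 0, 1, 0)ᵀ

Let N = A − (2)·I. We want v_3 with N^3 v_3 = 0 but N^2 v_3 ≠ 0; then v_{j-1} := N · v_j for j = 3, …, 2.

Pick v_3 = (1, 0, 1, 0)ᵀ.
Then v_2 = N · v_3 = (-1, 1, 0, 1)ᵀ.
Then v_1 = N · v_2 = (0, 1, 0, 2)ᵀ.

Sanity check: (A − (2)·I) v_1 = (0, 0, 0, 0)ᵀ = 0. ✓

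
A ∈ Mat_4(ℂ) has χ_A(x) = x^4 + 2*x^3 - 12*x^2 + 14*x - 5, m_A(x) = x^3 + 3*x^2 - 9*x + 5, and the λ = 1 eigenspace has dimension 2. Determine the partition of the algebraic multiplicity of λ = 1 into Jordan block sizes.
Block sizes for λ = 1: [2, 1]

Step 1 — from the characteristic polynomial, algebraic multiplicity of λ = 1 is 3. From dim ker(A − (1)·I) = 2, there are exactly 2 Jordan blocks for λ = 1.
Step 2 — from the minimal polynomial, the factor (x − 1)^2 tells us the largest block for λ = 1 has size 2.
Step 3 — with total size 3, 2 blocks, and largest block 2, the block sizes (in nonincreasing order) are [2, 1].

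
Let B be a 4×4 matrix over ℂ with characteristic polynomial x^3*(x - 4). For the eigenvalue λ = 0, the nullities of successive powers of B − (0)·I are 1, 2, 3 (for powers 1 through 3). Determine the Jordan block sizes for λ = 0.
Block sizes for λ = 0: [3]

From the dimensions of kernels of powers, the number of Jordan blocks of size at least j is d_j − d_{j−1} where d_j = dim ker(N^j) (with d_0 = 0). Computing the differences gives [1, 1, 1].
The number of blocks of size exactly k is (#blocks of size ≥ k) − (#blocks of size ≥ k + 1), so the partition is: 1 block(s) of size 3.
In nonincreasing order the block sizes are [3].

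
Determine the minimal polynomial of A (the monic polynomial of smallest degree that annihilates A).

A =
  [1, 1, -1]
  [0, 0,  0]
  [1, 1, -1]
x^2

The characteristic polynomial is χ_A(x) = x^3, so the eigenvalues are known. The minimal polynomial is
  m_A(x) = Π_λ (x − λ)^{k_λ}
where k_λ is the size of the *largest* Jordan block for λ (equivalently, the smallest k with (A − λI)^k v = 0 for every generalised eigenvector v of λ).

  λ = 0: largest Jordan block has size 2, contributing (x − 0)^2

So m_A(x) = x^2 = x^2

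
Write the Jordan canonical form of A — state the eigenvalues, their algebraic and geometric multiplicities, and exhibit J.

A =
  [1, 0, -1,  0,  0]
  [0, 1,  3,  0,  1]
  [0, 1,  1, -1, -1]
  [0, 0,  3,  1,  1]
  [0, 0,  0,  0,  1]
J_3(1) ⊕ J_2(1)

The characteristic polynomial is
  det(x·I − A) = x^5 - 5*x^4 + 10*x^3 - 10*x^2 + 5*x - 1 = (x - 1)^5

Eigenvalues and multiplicities (the geometric multiplicity of λ is n − rank(A − λI), which equals the number of Jordan blocks for λ):
  λ = 1: algebraic multiplicity = 5, geometric multiplicity = 2

Determining the block sizes for each eigenvalue:
  λ = 1: with am = 5 and gm = 2, the partition is not yet determined (e.g. several partitions of 5 into 2 parts exist). Let N = A − (1)·I. Computing rank(N^1) = 3, rank(N^2) = 1, rank(N^3) = 0; the number of blocks of size ≥ j is rank(N^{j−1}) − rank(N^j), giving [2, 2, 1]. So we have 1 block(s) of size 3, 1 block(s) of size 2 → block sizes [3, 2]

Assembling the blocks gives a Jordan form
J =
  [1, 1, 0, 0, 0]
  [0, 1, 1, 0, 0]
  [0, 0, 1, 0, 0]
  [0, 0, 0, 1, 1]
  [0, 0, 0, 0, 1]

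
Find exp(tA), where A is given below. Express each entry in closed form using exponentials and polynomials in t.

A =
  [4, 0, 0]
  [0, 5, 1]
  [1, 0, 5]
e^{tA} =
  [exp(4*t), 0, 0]
  [t*exp(5*t) - exp(5*t) + exp(4*t), exp(5*t), t*exp(5*t)]
  [exp(5*t) - exp(4*t), 0, exp(5*t)]

Strategy: write A = P · J · P⁻¹ where J is a Jordan canonical form, so e^{tA} = P · e^{tJ} · P⁻¹, and e^{tJ} can be computed block-by-block.

A has Jordan form
J =
  [4, 0, 0]
  [0, 5, 1]
  [0, 0, 5]
(up to reordering of blocks).

Per-block formulas:
  For a 2×2 Jordan block J_2(5): exp(t · J_2(5)) = e^(5t)·(I + t·N), where N is the 2×2 nilpotent shift.
  For a 1×1 block at λ = 4: exp(t · [4]) = [e^(4t)].

After assembling e^{tJ} and conjugating by P, we get:

e^{tA} =
  [exp(4*t), 0, 0]
  [t*exp(5*t) - exp(5*t) + exp(4*t), exp(5*t), t*exp(5*t)]
  [exp(5*t) - exp(4*t), 0, exp(5*t)]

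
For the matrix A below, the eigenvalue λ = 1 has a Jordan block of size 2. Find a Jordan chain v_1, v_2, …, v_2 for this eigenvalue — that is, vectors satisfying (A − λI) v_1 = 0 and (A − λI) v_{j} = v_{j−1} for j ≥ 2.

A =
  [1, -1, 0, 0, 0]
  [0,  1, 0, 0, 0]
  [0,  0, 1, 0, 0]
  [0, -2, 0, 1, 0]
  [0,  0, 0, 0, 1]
A Jordan chain for λ = 1 of length 2:
v_1 = (-1, 0, 0, -2, 0)ᵀ
v_2 = (0, 1, 0, 0, 0)ᵀ

Let N = A − (1)·I. We want v_2 with N^2 v_2 = 0 but N^1 v_2 ≠ 0; then v_{j-1} := N · v_j for j = 2, …, 2.

Pick v_2 = (0, 1, 0, 0, 0)ᵀ.
Then v_1 = N · v_2 = (-1, 0, 0, -2, 0)ᵀ.

Sanity check: (A − (1)·I) v_1 = (0, 0, 0, 0, 0)ᵀ = 0. ✓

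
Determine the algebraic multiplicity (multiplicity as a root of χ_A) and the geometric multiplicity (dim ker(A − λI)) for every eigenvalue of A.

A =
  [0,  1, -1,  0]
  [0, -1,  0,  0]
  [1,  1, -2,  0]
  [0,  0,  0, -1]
λ = -1: alg = 4, geom = 3

Step 1 — factor the characteristic polynomial to read off the algebraic multiplicities:
  χ_A(x) = (x + 1)^4

Step 2 — compute geometric multiplicities via the rank-nullity identity g(λ) = n − rank(A − λI):
  rank(A − (-1)·I) = 1, so dim ker(A − (-1)·I) = n − 1 = 3

Summary:
  λ = -1: algebraic multiplicity = 4, geometric multiplicity = 3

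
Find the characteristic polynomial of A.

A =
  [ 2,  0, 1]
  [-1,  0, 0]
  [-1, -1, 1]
x^3 - 3*x^2 + 3*x - 1

Expanding det(x·I − A) (e.g. by cofactor expansion or by noting that A is similar to its Jordan form J, which has the same characteristic polynomial as A) gives
  χ_A(x) = x^3 - 3*x^2 + 3*x - 1
which factors as (x - 1)^3. The eigenvalues (with algebraic multiplicities) are λ = 1 with multiplicity 3.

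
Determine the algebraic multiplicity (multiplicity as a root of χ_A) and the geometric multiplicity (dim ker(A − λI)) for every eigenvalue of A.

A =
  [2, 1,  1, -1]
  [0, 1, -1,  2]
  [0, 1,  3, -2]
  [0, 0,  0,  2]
λ = 2: alg = 4, geom = 2

Step 1 — factor the characteristic polynomial to read off the algebraic multiplicities:
  χ_A(x) = (x - 2)^4

Step 2 — compute geometric multiplicities via the rank-nullity identity g(λ) = n − rank(A − λI):
  rank(A − (2)·I) = 2, so dim ker(A − (2)·I) = n − 2 = 2

Summary:
  λ = 2: algebraic multiplicity = 4, geometric multiplicity = 2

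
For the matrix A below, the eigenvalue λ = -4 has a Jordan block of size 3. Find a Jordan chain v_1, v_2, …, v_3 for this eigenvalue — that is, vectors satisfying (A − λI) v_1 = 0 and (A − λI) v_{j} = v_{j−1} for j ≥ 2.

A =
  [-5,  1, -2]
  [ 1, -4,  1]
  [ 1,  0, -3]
A Jordan chain for λ = -4 of length 3:
v_1 = (-1, 1, 1)ᵀ
v_2 = (1, 0, 0)ᵀ
v_3 = (0, 1, 0)ᵀ

Let N = A − (-4)·I. We want v_3 with N^3 v_3 = 0 but N^2 v_3 ≠ 0; then v_{j-1} := N · v_j for j = 3, …, 2.

Pick v_3 = (0, 1, 0)ᵀ.
Then v_2 = N · v_3 = (1, 0, 0)ᵀ.
Then v_1 = N · v_2 = (-1, 1, 1)ᵀ.

Sanity check: (A − (-4)·I) v_1 = (0, 0, 0)ᵀ = 0. ✓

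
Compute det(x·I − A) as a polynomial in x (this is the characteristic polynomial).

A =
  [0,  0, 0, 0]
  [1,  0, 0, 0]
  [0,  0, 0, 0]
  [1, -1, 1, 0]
x^4

Expanding det(x·I − A) (e.g. by cofactor expansion or by noting that A is similar to its Jordan form J, which has the same characteristic polynomial as A) gives
  χ_A(x) = x^4
which factors as x^4. The eigenvalues (with algebraic multiplicities) are λ = 0 with multiplicity 4.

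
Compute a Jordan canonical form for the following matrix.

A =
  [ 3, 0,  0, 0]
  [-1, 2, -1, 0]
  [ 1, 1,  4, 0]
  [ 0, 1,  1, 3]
J_2(3) ⊕ J_2(3)

The characteristic polynomial is
  det(x·I − A) = x^4 - 12*x^3 + 54*x^2 - 108*x + 81 = (x - 3)^4

Eigenvalues and multiplicities (the geometric multiplicity of λ is n − rank(A − λI), which equals the number of Jordan blocks for λ):
  λ = 3: algebraic multiplicity = 4, geometric multiplicity = 2

Determining the block sizes for each eigenvalue:
  λ = 3: with am = 4 and gm = 2, the partition is not yet determined (e.g. several partitions of 4 into 2 parts exist). Let N = A − (3)·I. Computing rank(N^1) = 2, rank(N^2) = 0; the number of blocks of size ≥ j is rank(N^{j−1}) − rank(N^j), giving [2, 2]. So we have 2 block(s) of size 2 → block sizes [2, 2]

Assembling the blocks gives a Jordan form
J =
  [3, 1, 0, 0]
  [0, 3, 0, 0]
  [0, 0, 3, 1]
  [0, 0, 0, 3]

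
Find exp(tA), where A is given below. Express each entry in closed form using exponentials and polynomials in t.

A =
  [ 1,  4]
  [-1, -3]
e^{tA} =
  [2*t*exp(-t) + exp(-t), 4*t*exp(-t)]
  [-t*exp(-t), -2*t*exp(-t) + exp(-t)]

Strategy: write A = P · J · P⁻¹ where J is a Jordan canonical form, so e^{tA} = P · e^{tJ} · P⁻¹, and e^{tJ} can be computed block-by-block.

A has Jordan form
J =
  [-1,  1]
  [ 0, -1]
(up to reordering of blocks).

Per-block formulas:
  For a 2×2 Jordan block J_2(-1): exp(t · J_2(-1)) = e^(-1t)·(I + t·N), where N is the 2×2 nilpotent shift.

After assembling e^{tJ} and conjugating by P, we get:

e^{tA} =
  [2*t*exp(-t) + exp(-t), 4*t*exp(-t)]
  [-t*exp(-t), -2*t*exp(-t) + exp(-t)]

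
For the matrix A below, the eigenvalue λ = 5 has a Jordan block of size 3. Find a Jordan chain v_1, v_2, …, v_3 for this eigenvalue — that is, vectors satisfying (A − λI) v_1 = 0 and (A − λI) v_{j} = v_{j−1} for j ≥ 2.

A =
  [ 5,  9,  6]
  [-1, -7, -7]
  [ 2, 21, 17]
A Jordan chain for λ = 5 of length 3:
v_1 = (3, -2, 3)ᵀ
v_2 = (0, -1, 2)ᵀ
v_3 = (1, 0, 0)ᵀ

Let N = A − (5)·I. We want v_3 with N^3 v_3 = 0 but N^2 v_3 ≠ 0; then v_{j-1} := N · v_j for j = 3, …, 2.

Pick v_3 = (1, 0, 0)ᵀ.
Then v_2 = N · v_3 = (0, -1, 2)ᵀ.
Then v_1 = N · v_2 = (3, -2, 3)ᵀ.

Sanity check: (A − (5)·I) v_1 = (0, 0, 0)ᵀ = 0. ✓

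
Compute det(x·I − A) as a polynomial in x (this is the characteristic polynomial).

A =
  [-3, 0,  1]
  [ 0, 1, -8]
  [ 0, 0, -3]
x^3 + 5*x^2 + 3*x - 9

Expanding det(x·I − A) (e.g. by cofactor expansion or by noting that A is similar to its Jordan form J, which has the same characteristic polynomial as A) gives
  χ_A(x) = x^3 + 5*x^2 + 3*x - 9
which factors as (x - 1)*(x + 3)^2. The eigenvalues (with algebraic multiplicities) are λ = -3 with multiplicity 2, λ = 1 with multiplicity 1.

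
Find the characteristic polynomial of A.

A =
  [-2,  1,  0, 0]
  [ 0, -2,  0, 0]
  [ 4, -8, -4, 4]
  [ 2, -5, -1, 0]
x^4 + 8*x^3 + 24*x^2 + 32*x + 16

Expanding det(x·I − A) (e.g. by cofactor expansion or by noting that A is similar to its Jordan form J, which has the same characteristic polynomial as A) gives
  χ_A(x) = x^4 + 8*x^3 + 24*x^2 + 32*x + 16
which factors as (x + 2)^4. The eigenvalues (with algebraic multiplicities) are λ = -2 with multiplicity 4.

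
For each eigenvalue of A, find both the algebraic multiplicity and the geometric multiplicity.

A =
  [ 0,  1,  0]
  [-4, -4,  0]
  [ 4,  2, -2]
λ = -2: alg = 3, geom = 2

Step 1 — factor the characteristic polynomial to read off the algebraic multiplicities:
  χ_A(x) = (x + 2)^3

Step 2 — compute geometric multiplicities via the rank-nullity identity g(λ) = n − rank(A − λI):
  rank(A − (-2)·I) = 1, so dim ker(A − (-2)·I) = n − 1 = 2

Summary:
  λ = -2: algebraic multiplicity = 3, geometric multiplicity = 2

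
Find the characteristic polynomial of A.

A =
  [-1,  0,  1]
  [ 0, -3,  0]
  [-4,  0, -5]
x^3 + 9*x^2 + 27*x + 27

Expanding det(x·I − A) (e.g. by cofactor expansion or by noting that A is similar to its Jordan form J, which has the same characteristic polynomial as A) gives
  χ_A(x) = x^3 + 9*x^2 + 27*x + 27
which factors as (x + 3)^3. The eigenvalues (with algebraic multiplicities) are λ = -3 with multiplicity 3.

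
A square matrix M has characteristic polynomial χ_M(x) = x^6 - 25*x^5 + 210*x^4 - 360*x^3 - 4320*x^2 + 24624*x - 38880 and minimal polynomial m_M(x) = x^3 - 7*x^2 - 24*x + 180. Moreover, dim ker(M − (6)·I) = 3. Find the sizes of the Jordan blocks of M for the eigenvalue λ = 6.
Block sizes for λ = 6: [2, 2, 1]

Step 1 — from the characteristic polynomial, algebraic multiplicity of λ = 6 is 5. From dim ker(M − (6)·I) = 3, there are exactly 3 Jordan blocks for λ = 6.
Step 2 — from the minimal polynomial, the factor (x − 6)^2 tells us the largest block for λ = 6 has size 2.
Step 3 — with total size 5, 3 blocks, and largest block 2, the block sizes (in nonincreasing order) are [2, 2, 1].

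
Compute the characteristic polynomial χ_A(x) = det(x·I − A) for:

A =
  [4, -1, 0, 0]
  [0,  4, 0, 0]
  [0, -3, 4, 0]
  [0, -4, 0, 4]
x^4 - 16*x^3 + 96*x^2 - 256*x + 256

Expanding det(x·I − A) (e.g. by cofactor expansion or by noting that A is similar to its Jordan form J, which has the same characteristic polynomial as A) gives
  χ_A(x) = x^4 - 16*x^3 + 96*x^2 - 256*x + 256
which factors as (x - 4)^4. The eigenvalues (with algebraic multiplicities) are λ = 4 with multiplicity 4.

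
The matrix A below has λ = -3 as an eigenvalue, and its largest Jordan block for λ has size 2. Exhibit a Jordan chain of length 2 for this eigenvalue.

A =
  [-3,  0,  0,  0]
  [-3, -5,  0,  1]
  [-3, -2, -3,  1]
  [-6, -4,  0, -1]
A Jordan chain for λ = -3 of length 2:
v_1 = (0, -3, -3, -6)ᵀ
v_2 = (1, 0, 0, 0)ᵀ

Let N = A − (-3)·I. We want v_2 with N^2 v_2 = 0 but N^1 v_2 ≠ 0; then v_{j-1} := N · v_j for j = 2, …, 2.

Pick v_2 = (1, 0, 0, 0)ᵀ.
Then v_1 = N · v_2 = (0, -3, -3, -6)ᵀ.

Sanity check: (A − (-3)·I) v_1 = (0, 0, 0, 0)ᵀ = 0. ✓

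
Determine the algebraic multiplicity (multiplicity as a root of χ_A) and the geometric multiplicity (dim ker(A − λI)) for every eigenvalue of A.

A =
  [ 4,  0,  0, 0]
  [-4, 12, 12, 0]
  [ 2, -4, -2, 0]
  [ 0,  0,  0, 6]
λ = 4: alg = 2, geom = 2; λ = 6: alg = 2, geom = 2

Step 1 — factor the characteristic polynomial to read off the algebraic multiplicities:
  χ_A(x) = (x - 6)^2*(x - 4)^2

Step 2 — compute geometric multiplicities via the rank-nullity identity g(λ) = n − rank(A − λI):
  rank(A − (4)·I) = 2, so dim ker(A − (4)·I) = n − 2 = 2
  rank(A − (6)·I) = 2, so dim ker(A − (6)·I) = n − 2 = 2

Summary:
  λ = 4: algebraic multiplicity = 2, geometric multiplicity = 2
  λ = 6: algebraic multiplicity = 2, geometric multiplicity = 2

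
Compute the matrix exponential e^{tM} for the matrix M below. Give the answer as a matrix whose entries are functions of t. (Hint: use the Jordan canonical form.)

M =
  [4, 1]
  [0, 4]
e^{tM} =
  [exp(4*t), t*exp(4*t)]
  [0, exp(4*t)]

Strategy: write M = P · J · P⁻¹ where J is a Jordan canonical form, so e^{tM} = P · e^{tJ} · P⁻¹, and e^{tJ} can be computed block-by-block.

M has Jordan form
J =
  [4, 1]
  [0, 4]
(up to reordering of blocks).

Per-block formulas:
  For a 2×2 Jordan block J_2(4): exp(t · J_2(4)) = e^(4t)·(I + t·N), where N is the 2×2 nilpotent shift.

After assembling e^{tJ} and conjugating by P, we get:

e^{tM} =
  [exp(4*t), t*exp(4*t)]
  [0, exp(4*t)]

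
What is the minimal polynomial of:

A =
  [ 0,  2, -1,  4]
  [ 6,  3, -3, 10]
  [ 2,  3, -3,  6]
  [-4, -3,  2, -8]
x^3 + 6*x^2 + 12*x + 8

The characteristic polynomial is χ_A(x) = (x + 2)^4, so the eigenvalues are known. The minimal polynomial is
  m_A(x) = Π_λ (x − λ)^{k_λ}
where k_λ is the size of the *largest* Jordan block for λ (equivalently, the smallest k with (A − λI)^k v = 0 for every generalised eigenvector v of λ).

  λ = -2: largest Jordan block has size 3, contributing (x + 2)^3

So m_A(x) = (x + 2)^3 = x^3 + 6*x^2 + 12*x + 8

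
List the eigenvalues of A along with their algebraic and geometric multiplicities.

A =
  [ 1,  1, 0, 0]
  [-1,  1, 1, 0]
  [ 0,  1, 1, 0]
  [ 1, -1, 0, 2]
λ = 1: alg = 3, geom = 1; λ = 2: alg = 1, geom = 1

Step 1 — factor the characteristic polynomial to read off the algebraic multiplicities:
  χ_A(x) = (x - 2)*(x - 1)^3

Step 2 — compute geometric multiplicities via the rank-nullity identity g(λ) = n − rank(A − λI):
  rank(A − (1)·I) = 3, so dim ker(A − (1)·I) = n − 3 = 1
  rank(A − (2)·I) = 3, so dim ker(A − (2)·I) = n − 3 = 1

Summary:
  λ = 1: algebraic multiplicity = 3, geometric multiplicity = 1
  λ = 2: algebraic multiplicity = 1, geometric multiplicity = 1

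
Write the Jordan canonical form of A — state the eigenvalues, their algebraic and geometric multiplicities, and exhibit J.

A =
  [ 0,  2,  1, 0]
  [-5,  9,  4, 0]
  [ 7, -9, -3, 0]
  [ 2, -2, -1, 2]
J_3(2) ⊕ J_1(2)

The characteristic polynomial is
  det(x·I − A) = x^4 - 8*x^3 + 24*x^2 - 32*x + 16 = (x - 2)^4

Eigenvalues and multiplicities (the geometric multiplicity of λ is n − rank(A − λI), which equals the number of Jordan blocks for λ):
  λ = 2: algebraic multiplicity = 4, geometric multiplicity = 2

Determining the block sizes for each eigenvalue:
  λ = 2: with am = 4 and gm = 2, the partition is not yet determined (e.g. several partitions of 4 into 2 parts exist). Let N = A − (2)·I. Computing rank(N^1) = 2, rank(N^2) = 1, rank(N^3) = 0; the number of blocks of size ≥ j is rank(N^{j−1}) − rank(N^j), giving [2, 1, 1]. So we have 1 block(s) of size 3, 1 block(s) of size 1 → block sizes [3, 1]

Assembling the blocks gives a Jordan form
J =
  [2, 1, 0, 0]
  [0, 2, 1, 0]
  [0, 0, 2, 0]
  [0, 0, 0, 2]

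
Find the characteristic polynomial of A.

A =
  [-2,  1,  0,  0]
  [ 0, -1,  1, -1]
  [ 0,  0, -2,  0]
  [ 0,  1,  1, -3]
x^4 + 8*x^3 + 24*x^2 + 32*x + 16

Expanding det(x·I − A) (e.g. by cofactor expansion or by noting that A is similar to its Jordan form J, which has the same characteristic polynomial as A) gives
  χ_A(x) = x^4 + 8*x^3 + 24*x^2 + 32*x + 16
which factors as (x + 2)^4. The eigenvalues (with algebraic multiplicities) are λ = -2 with multiplicity 4.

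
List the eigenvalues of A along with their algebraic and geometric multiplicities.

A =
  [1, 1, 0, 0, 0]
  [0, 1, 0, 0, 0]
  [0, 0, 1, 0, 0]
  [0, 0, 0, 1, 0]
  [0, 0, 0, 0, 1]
λ = 1: alg = 5, geom = 4

Step 1 — factor the characteristic polynomial to read off the algebraic multiplicities:
  χ_A(x) = (x - 1)^5

Step 2 — compute geometric multiplicities via the rank-nullity identity g(λ) = n − rank(A − λI):
  rank(A − (1)·I) = 1, so dim ker(A − (1)·I) = n − 1 = 4

Summary:
  λ = 1: algebraic multiplicity = 5, geometric multiplicity = 4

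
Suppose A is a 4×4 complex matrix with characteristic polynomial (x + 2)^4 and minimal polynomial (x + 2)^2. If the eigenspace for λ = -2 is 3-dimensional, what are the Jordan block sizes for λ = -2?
Block sizes for λ = -2: [2, 1, 1]

Step 1 — from the characteristic polynomial, algebraic multiplicity of λ = -2 is 4. From dim ker(A − (-2)·I) = 3, there are exactly 3 Jordan blocks for λ = -2.
Step 2 — from the minimal polynomial, the factor (x + 2)^2 tells us the largest block for λ = -2 has size 2.
Step 3 — with total size 4, 3 blocks, and largest block 2, the block sizes (in nonincreasing order) are [2, 1, 1].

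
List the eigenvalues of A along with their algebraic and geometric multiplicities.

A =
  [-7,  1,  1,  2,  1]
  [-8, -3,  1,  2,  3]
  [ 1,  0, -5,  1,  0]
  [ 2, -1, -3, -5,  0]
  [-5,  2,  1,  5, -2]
λ = -5: alg = 2, geom = 1; λ = -4: alg = 3, geom = 1

Step 1 — factor the characteristic polynomial to read off the algebraic multiplicities:
  χ_A(x) = (x + 4)^3*(x + 5)^2

Step 2 — compute geometric multiplicities via the rank-nullity identity g(λ) = n − rank(A − λI):
  rank(A − (-5)·I) = 4, so dim ker(A − (-5)·I) = n − 4 = 1
  rank(A − (-4)·I) = 4, so dim ker(A − (-4)·I) = n − 4 = 1

Summary:
  λ = -5: algebraic multiplicity = 2, geometric multiplicity = 1
  λ = -4: algebraic multiplicity = 3, geometric multiplicity = 1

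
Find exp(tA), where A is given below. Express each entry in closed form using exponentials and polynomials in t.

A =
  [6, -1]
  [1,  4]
e^{tA} =
  [t*exp(5*t) + exp(5*t), -t*exp(5*t)]
  [t*exp(5*t), -t*exp(5*t) + exp(5*t)]

Strategy: write A = P · J · P⁻¹ where J is a Jordan canonical form, so e^{tA} = P · e^{tJ} · P⁻¹, and e^{tJ} can be computed block-by-block.

A has Jordan form
J =
  [5, 1]
  [0, 5]
(up to reordering of blocks).

Per-block formulas:
  For a 2×2 Jordan block J_2(5): exp(t · J_2(5)) = e^(5t)·(I + t·N), where N is the 2×2 nilpotent shift.

After assembling e^{tJ} and conjugating by P, we get:

e^{tA} =
  [t*exp(5*t) + exp(5*t), -t*exp(5*t)]
  [t*exp(5*t), -t*exp(5*t) + exp(5*t)]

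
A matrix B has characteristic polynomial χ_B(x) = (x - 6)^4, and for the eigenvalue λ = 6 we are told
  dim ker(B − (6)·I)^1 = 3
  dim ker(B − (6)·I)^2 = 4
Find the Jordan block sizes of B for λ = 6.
Block sizes for λ = 6: [2, 1, 1]

From the dimensions of kernels of powers, the number of Jordan blocks of size at least j is d_j − d_{j−1} where d_j = dim ker(N^j) (with d_0 = 0). Computing the differences gives [3, 1].
The number of blocks of size exactly k is (#blocks of size ≥ k) − (#blocks of size ≥ k + 1), so the partition is: 2 block(s) of size 1, 1 block(s) of size 2.
In nonincreasing order the block sizes are [2, 1, 1].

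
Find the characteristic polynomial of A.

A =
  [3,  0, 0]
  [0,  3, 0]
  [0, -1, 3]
x^3 - 9*x^2 + 27*x - 27

Expanding det(x·I − A) (e.g. by cofactor expansion or by noting that A is similar to its Jordan form J, which has the same characteristic polynomial as A) gives
  χ_A(x) = x^3 - 9*x^2 + 27*x - 27
which factors as (x - 3)^3. The eigenvalues (with algebraic multiplicities) are λ = 3 with multiplicity 3.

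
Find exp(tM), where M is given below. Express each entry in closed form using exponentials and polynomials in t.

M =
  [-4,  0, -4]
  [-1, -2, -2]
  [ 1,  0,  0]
e^{tM} =
  [-2*t*exp(-2*t) + exp(-2*t), 0, -4*t*exp(-2*t)]
  [-t*exp(-2*t), exp(-2*t), -2*t*exp(-2*t)]
  [t*exp(-2*t), 0, 2*t*exp(-2*t) + exp(-2*t)]

Strategy: write M = P · J · P⁻¹ where J is a Jordan canonical form, so e^{tM} = P · e^{tJ} · P⁻¹, and e^{tJ} can be computed block-by-block.

M has Jordan form
J =
  [-2,  1,  0]
  [ 0, -2,  0]
  [ 0,  0, -2]
(up to reordering of blocks).

Per-block formulas:
  For a 2×2 Jordan block J_2(-2): exp(t · J_2(-2)) = e^(-2t)·(I + t·N), where N is the 2×2 nilpotent shift.
  For a 1×1 block at λ = -2: exp(t · [-2]) = [e^(-2t)].

After assembling e^{tJ} and conjugating by P, we get:

e^{tM} =
  [-2*t*exp(-2*t) + exp(-2*t), 0, -4*t*exp(-2*t)]
  [-t*exp(-2*t), exp(-2*t), -2*t*exp(-2*t)]
  [t*exp(-2*t), 0, 2*t*exp(-2*t) + exp(-2*t)]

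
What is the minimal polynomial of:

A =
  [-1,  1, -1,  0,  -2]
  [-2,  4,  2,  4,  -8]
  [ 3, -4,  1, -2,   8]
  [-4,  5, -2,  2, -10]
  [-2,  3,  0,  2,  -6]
x^3

The characteristic polynomial is χ_A(x) = x^5, so the eigenvalues are known. The minimal polynomial is
  m_A(x) = Π_λ (x − λ)^{k_λ}
where k_λ is the size of the *largest* Jordan block for λ (equivalently, the smallest k with (A − λI)^k v = 0 for every generalised eigenvector v of λ).

  λ = 0: largest Jordan block has size 3, contributing (x − 0)^3

So m_A(x) = x^3 = x^3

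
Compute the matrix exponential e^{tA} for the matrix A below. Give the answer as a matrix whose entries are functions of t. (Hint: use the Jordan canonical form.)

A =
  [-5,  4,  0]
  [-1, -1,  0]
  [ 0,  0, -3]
e^{tA} =
  [-2*t*exp(-3*t) + exp(-3*t), 4*t*exp(-3*t), 0]
  [-t*exp(-3*t), 2*t*exp(-3*t) + exp(-3*t), 0]
  [0, 0, exp(-3*t)]

Strategy: write A = P · J · P⁻¹ where J is a Jordan canonical form, so e^{tA} = P · e^{tJ} · P⁻¹, and e^{tJ} can be computed block-by-block.

A has Jordan form
J =
  [-3,  1,  0]
  [ 0, -3,  0]
  [ 0,  0, -3]
(up to reordering of blocks).

Per-block formulas:
  For a 1×1 block at λ = -3: exp(t · [-3]) = [e^(-3t)].
  For a 2×2 Jordan block J_2(-3): exp(t · J_2(-3)) = e^(-3t)·(I + t·N), where N is the 2×2 nilpotent shift.

After assembling e^{tJ} and conjugating by P, we get:

e^{tA} =
  [-2*t*exp(-3*t) + exp(-3*t), 4*t*exp(-3*t), 0]
  [-t*exp(-3*t), 2*t*exp(-3*t) + exp(-3*t), 0]
  [0, 0, exp(-3*t)]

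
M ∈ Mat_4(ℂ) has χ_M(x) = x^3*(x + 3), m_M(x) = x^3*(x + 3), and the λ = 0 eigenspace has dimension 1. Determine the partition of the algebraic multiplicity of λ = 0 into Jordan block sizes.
Block sizes for λ = 0: [3]

Step 1 — from the characteristic polynomial, algebraic multiplicity of λ = 0 is 3. From dim ker(M − (0)·I) = 1, there are exactly 1 Jordan blocks for λ = 0.
Step 2 — from the minimal polynomial, the factor (x − 0)^3 tells us the largest block for λ = 0 has size 3.
Step 3 — with total size 3, 1 blocks, and largest block 3, the block sizes (in nonincreasing order) are [3].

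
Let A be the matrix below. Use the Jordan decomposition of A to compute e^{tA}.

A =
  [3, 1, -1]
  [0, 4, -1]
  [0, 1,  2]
e^{tA} =
  [exp(3*t), t*exp(3*t), -t*exp(3*t)]
  [0, t*exp(3*t) + exp(3*t), -t*exp(3*t)]
  [0, t*exp(3*t), -t*exp(3*t) + exp(3*t)]

Strategy: write A = P · J · P⁻¹ where J is a Jordan canonical form, so e^{tA} = P · e^{tJ} · P⁻¹, and e^{tJ} can be computed block-by-block.

A has Jordan form
J =
  [3, 1, 0]
  [0, 3, 0]
  [0, 0, 3]
(up to reordering of blocks).

Per-block formulas:
  For a 1×1 block at λ = 3: exp(t · [3]) = [e^(3t)].
  For a 2×2 Jordan block J_2(3): exp(t · J_2(3)) = e^(3t)·(I + t·N), where N is the 2×2 nilpotent shift.

After assembling e^{tJ} and conjugating by P, we get:

e^{tA} =
  [exp(3*t), t*exp(3*t), -t*exp(3*t)]
  [0, t*exp(3*t) + exp(3*t), -t*exp(3*t)]
  [0, t*exp(3*t), -t*exp(3*t) + exp(3*t)]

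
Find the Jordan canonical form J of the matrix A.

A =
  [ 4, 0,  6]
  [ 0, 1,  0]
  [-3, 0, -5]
J_1(-2) ⊕ J_1(1) ⊕ J_1(1)

The characteristic polynomial is
  det(x·I − A) = x^3 - 3*x + 2 = (x - 1)^2*(x + 2)

Eigenvalues and multiplicities (the geometric multiplicity of λ is n − rank(A − λI), which equals the number of Jordan blocks for λ):
  λ = -2: algebraic multiplicity = 1, geometric multiplicity = 1
  λ = 1: algebraic multiplicity = 2, geometric multiplicity = 2

Determining the block sizes for each eigenvalue:
  λ = -2: one block (gm = 1), so the single block has size am = 1 → block sizes [1]
  λ = 1: gm = am = 2, so every block has size 1 → block sizes [1, 1]

Assembling the blocks gives a Jordan form
J =
  [-2, 0, 0]
  [ 0, 1, 0]
  [ 0, 0, 1]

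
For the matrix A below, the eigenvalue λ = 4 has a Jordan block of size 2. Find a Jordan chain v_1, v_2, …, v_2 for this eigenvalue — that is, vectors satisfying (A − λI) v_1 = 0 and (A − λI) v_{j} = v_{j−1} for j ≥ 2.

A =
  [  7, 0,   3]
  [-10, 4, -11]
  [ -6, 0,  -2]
A Jordan chain for λ = 4 of length 2:
v_1 = (0, 1, 0)ᵀ
v_2 = (1, 0, -1)ᵀ

Let N = A − (4)·I. We want v_2 with N^2 v_2 = 0 but N^1 v_2 ≠ 0; then v_{j-1} := N · v_j for j = 2, …, 2.

Pick v_2 = (1, 0, -1)ᵀ.
Then v_1 = N · v_2 = (0, 1, 0)ᵀ.

Sanity check: (A − (4)·I) v_1 = (0, 0, 0)ᵀ = 0. ✓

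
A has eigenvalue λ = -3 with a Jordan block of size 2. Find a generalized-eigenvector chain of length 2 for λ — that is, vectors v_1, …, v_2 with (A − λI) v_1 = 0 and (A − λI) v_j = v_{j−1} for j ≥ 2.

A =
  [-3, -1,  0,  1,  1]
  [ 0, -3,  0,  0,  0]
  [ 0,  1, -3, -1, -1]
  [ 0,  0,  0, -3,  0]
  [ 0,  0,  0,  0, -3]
A Jordan chain for λ = -3 of length 2:
v_1 = (-1, 0, 1, 0, 0)ᵀ
v_2 = (0, 1, 0, 0, 0)ᵀ

Let N = A − (-3)·I. We want v_2 with N^2 v_2 = 0 but N^1 v_2 ≠ 0; then v_{j-1} := N · v_j for j = 2, …, 2.

Pick v_2 = (0, 1, 0, 0, 0)ᵀ.
Then v_1 = N · v_2 = (-1, 0, 1, 0, 0)ᵀ.

Sanity check: (A − (-3)·I) v_1 = (0, 0, 0, 0, 0)ᵀ = 0. ✓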